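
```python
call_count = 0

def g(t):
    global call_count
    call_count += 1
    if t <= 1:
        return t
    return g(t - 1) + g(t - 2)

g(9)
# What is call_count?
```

Calls(t) = 1 + Calls(t-1) + Calls(t-2); Calls(0)=Calls(1)=1. For t=9 this gives 109.

Answer: 109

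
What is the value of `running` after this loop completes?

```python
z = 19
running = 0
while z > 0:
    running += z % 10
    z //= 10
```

Sum digits of 19
`running` takes the values: 0 → 9 → 10

Answer: 10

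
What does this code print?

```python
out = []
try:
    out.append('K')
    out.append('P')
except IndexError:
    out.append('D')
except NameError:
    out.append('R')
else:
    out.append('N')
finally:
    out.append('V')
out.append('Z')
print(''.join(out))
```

Execution trace: 'K' (try body) → 'P' (try body, no exception) → 'N' (else) → 'V' (finally) → 'Z' (after the try/except). Output: KPNVZ

Answer: KPNVZ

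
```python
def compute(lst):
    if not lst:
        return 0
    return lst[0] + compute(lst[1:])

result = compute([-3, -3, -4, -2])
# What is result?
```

(-3) + (-3) + (-4) + (-2) + 0 = -12

Answer: -12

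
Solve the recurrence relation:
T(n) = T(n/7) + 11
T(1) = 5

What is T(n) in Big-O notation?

Each step divides n by 7 and adds 11. After log_7(n) steps we reach T(1)=5. So T(n) = 11·log_7(n) + 5 = O(log n).

Answer: O(log n)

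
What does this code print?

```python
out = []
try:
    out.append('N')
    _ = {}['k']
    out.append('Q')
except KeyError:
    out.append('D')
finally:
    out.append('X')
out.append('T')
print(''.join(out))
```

Execution trace: 'N' (try body) → 'D' (except KeyError) → 'X' (finally) → 'T' (after the try/except). Output: NDXT

Answer: NDXT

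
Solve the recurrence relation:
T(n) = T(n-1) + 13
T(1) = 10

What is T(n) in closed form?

Unrolling: T(n) = T(1) + 13·(n-1) = 10 + 13(n-1) = 13n - 3.

Answer: T(n) = 13n - 3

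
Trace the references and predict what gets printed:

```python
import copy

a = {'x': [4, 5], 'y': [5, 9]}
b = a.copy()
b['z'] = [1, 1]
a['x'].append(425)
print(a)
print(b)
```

Key concept: shallow copy of dict with mutable values.
Step by step:
`a = {'x': [4, 5], 'y': [5, 9]}` → a = {'x': [4, 5], 'y': [5, 9]}
`b = a.copy()` → b = {'x': [4, 5], 'y': [5, 9]}
`b['z'] = [1, 1]` → b = {'x': [4, 5], 'y': [5, 9], 'z': [1, 1]}
`a['x'].append(425)` → a = {'x': [4, 5, 425], 'y': [5, 9]}; b = {'x': [4, 5, 425], 'y': [5, 9], 'z': [1, 1]}
`print(a)` → prints {'x': [4, 5, 425], 'y': [5, 9]}
`print(b)` → prints {'x': [4, 5, 425], 'y': [5, 9], 'z': [1, 1]}

Answer:
{'x': [4, 5, 425], 'y': [5, 9]}
{'x': [4, 5, 425], 'y': [5, 9], 'z': [1, 1]}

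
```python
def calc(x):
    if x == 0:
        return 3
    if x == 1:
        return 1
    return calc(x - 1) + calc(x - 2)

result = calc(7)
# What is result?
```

Build up from base cases: calc(0)=3, calc(1)=1, calc(2)=4, calc(3)=5, calc(4)=9, calc(5)=14, calc(6)=23, ..., calc(7)=37

Answer: 37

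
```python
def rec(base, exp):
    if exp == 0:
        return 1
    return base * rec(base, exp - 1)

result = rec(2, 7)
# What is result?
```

rec(2, 7) = 2 * 2 * 2 * 2 * 2 * 2 * 2 = 128

Answer: 128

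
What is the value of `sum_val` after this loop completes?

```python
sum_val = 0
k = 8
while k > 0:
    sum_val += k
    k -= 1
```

Sum 8 down to 1
`sum_val` takes the values: 0 → 8 → 15 → 21 → 26 → 30 → 33 → 35 → 36

Answer: 36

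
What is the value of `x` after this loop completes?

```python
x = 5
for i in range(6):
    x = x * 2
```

Multiply by 2, 6 times: 5 * 2^6 = 320
`x` takes the values: 5 → 10 → 20 → 40 → 80 → 160 → 320

Answer: 320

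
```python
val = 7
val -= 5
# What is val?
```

Trace:
`val = 7` → val = 7
`val -= 5` → val = 2
So val = 2

Answer: 2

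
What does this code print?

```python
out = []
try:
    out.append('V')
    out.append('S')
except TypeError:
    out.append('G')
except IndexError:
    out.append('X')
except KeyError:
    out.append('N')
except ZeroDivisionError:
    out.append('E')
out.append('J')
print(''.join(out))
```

Execution trace: 'V' (try body) → 'S' (try body, no exception) → 'J' (after the try/except). Output: VSJ

Answer: VSJ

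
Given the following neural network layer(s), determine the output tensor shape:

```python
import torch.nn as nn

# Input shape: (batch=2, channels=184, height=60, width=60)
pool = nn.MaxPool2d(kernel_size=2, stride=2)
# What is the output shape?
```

Input: (2, 184, 60, 60) -> Output: (2, 184, 30, 30)

Answer: (2, 184, 30, 30)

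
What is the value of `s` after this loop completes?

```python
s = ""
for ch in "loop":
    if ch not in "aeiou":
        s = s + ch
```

Remove vowels from 'loop'
`s` takes the values: "" → "l" → "lp"

Answer: "lp"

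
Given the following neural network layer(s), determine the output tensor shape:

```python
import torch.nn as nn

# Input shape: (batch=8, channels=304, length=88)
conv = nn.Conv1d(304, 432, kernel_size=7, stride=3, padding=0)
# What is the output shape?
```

Input: (8, 304, 88) -> Output: (8, 432, 28)

Answer: (8, 432, 28)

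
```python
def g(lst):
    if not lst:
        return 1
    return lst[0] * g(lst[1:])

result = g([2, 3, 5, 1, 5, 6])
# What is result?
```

Product over [2, 3, 5, 1, 5, 6] = 2 * 3 * 5 * 1 * 5 * 6 = 900

Answer: 900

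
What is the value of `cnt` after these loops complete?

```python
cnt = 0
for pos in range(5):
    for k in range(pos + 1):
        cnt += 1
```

Triangle: 1 + 2 + ... + 5
`cnt` takes the values: 0 → 1 → 2 → 3 → 4 → 5 → 6 → 7 → 8 → 9 → 10 → 11 → 12 → 13 → 14 → 15

Answer: 15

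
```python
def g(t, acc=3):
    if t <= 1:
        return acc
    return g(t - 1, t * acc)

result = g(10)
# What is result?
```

Accumulator trace (n, acc): (10, 3) -> (9, 30) -> (8, 270) -> (7, 2160) -> (6, 15120) -> (5, 90720) -> (4, 453600) -> (3, 1814400) -> (2, 5443200) -> (1, 10886400) -> return 10886400

Answer: 10886400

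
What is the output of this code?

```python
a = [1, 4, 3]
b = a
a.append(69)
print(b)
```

Key concept: basic list aliasing.
Step by step:
`a = [1, 4, 3]` → a = [1, 4, 3]
`b = a` → b = [1, 4, 3] (same object as a)
`a.append(69)` → a = [1, 4, 3, 69] (same object as b); b = [1, 4, 3, 69] (same object as a)
`print(b)` → prints [1, 4, 3, 69]

Answer: [1, 4, 3, 69]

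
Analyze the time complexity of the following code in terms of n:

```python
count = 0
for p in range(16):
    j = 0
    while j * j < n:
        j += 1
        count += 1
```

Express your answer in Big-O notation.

Each loop level contributes: 1 × √n. Multiplying the contributions gives O(√n).

Answer: O(√n)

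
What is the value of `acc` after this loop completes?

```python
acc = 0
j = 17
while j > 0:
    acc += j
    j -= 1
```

Sum 17 down to 1
`acc` takes the values: 0 → 17 → 33 → 48 → 62 → 75 → 87 → 98 → 108 → 117 → 125 → 132 → 138 → 143 → 147 → 150 → 152 → 153

Answer: 153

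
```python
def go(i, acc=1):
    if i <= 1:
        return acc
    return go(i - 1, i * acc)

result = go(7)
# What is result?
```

Accumulator trace (n, acc): (7, 1) -> (6, 7) -> (5, 42) -> (4, 210) -> (3, 840) -> (2, 2520) -> (1, 5040) -> return 5040

Answer: 5040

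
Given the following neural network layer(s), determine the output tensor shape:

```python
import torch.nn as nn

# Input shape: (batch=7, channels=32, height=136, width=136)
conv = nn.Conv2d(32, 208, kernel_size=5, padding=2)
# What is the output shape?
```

Input: (7, 32, 136, 136) -> Output: (7, 208, 136, 136)

Answer: (7, 208, 136, 136)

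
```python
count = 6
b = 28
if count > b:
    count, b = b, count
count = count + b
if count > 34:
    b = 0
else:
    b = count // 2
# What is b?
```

Trace:
`count = 6` → count = 6
`b = 28` → b = 28
`if count > b: ...` → count > b is False → no variable changes
`count = count + b` → count = 34
`if count > 34: ...` → count > 34 is False, take else branch → b = 17
So b = 17

Answer: 17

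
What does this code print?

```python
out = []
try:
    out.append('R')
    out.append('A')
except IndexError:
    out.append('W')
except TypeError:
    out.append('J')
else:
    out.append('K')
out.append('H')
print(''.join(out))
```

Execution trace: 'R' (try body) → 'A' (try body, no exception) → 'K' (else) → 'H' (after the try/except). Output: RAKH

Answer: RAKH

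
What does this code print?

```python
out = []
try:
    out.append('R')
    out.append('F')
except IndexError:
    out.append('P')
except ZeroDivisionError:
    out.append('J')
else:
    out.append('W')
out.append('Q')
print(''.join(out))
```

Execution trace: 'R' (try body) → 'F' (try body, no exception) → 'W' (else) → 'Q' (after the try/except). Output: RFWQ

Answer: RFWQ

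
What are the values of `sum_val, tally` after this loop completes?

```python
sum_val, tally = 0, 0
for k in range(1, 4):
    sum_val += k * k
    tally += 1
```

Sum of squares and count
`sum_val, tally` takes the values: (0, 0) → (1, 0) → (1, 1) → (5, 1) → (5, 2) → (14, 2) → (14, 3)

Answer: 14, 3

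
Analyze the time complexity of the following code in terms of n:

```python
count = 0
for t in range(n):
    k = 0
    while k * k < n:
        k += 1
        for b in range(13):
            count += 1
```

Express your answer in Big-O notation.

Each loop level contributes: n × √n × 1. Multiplying the contributions gives O(n√n).

Answer: O(n√n)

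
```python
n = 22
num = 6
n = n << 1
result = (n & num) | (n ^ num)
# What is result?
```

Trace:
`n = 22` → n = 22
`num = 6` → num = 6
`n = n << 1` → n = 44
`result = (n & num) | (n ^ num)` → result = 46
So result = 46

Answer: 46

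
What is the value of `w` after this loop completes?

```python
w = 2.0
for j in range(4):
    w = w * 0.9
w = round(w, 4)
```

Exponential decay: 2.0 * 0.9^4
`w` takes the values: 2.0 → 1.8 → 1.62 → 1.458 → 1.3122

Answer: 1.3122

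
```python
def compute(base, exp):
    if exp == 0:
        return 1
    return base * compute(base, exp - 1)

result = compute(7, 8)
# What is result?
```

compute(7, 8) = 7 * 7 * 7 * 7 * 7 * 7 * 7 * 7 = 5764801

Answer: 5764801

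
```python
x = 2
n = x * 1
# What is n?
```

Trace:
`x = 2` → x = 2
`n = x * 1` → n = 2
So n = 2

Answer: 2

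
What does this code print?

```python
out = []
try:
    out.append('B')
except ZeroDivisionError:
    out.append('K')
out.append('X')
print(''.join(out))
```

Execution trace: 'B' (try body, no exception) → 'X' (after the try/except). Output: BX

Answer: BX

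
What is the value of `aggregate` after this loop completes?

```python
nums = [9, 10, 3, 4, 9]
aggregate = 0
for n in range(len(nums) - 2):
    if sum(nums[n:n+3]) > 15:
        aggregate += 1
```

Count windows with sum > 15
`aggregate` takes the values: 0 → 1 → 2 → 3

Answer: 3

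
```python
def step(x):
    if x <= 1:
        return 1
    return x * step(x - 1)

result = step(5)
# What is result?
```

step(5) = 5 * 4 * 3 * 2 * 1 = 120

Answer: 120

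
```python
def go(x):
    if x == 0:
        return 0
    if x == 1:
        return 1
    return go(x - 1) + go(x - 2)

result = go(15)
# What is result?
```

Build up from base cases: go(0)=0, go(1)=1, go(2)=1, go(3)=2, go(4)=3, go(5)=5, go(6)=8, ..., go(15)=610

Answer: 610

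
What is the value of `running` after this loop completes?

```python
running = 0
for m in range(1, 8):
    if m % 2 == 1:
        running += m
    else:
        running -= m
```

Add odd, subtract even
`running` takes the values: 0 → 1 → -1 → 2 → -2 → 3 → -3 → 4

Answer: 4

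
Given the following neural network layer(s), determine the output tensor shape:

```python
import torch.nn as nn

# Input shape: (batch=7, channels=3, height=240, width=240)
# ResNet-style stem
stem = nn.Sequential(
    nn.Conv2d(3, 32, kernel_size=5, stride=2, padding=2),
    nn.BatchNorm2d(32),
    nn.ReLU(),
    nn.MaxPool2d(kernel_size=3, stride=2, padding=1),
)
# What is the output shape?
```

Input: (7, 3, 240, 240) -> after Conv2d 5x5 stride=2: (7, 32, 120, 120) -> Output: (7, 32, 60, 60)

Answer: (7, 32, 60, 60)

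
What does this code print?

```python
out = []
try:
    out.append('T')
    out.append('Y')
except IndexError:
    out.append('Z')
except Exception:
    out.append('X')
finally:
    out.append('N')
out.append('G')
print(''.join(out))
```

Execution trace: 'T' (try body) → 'Y' (try body, no exception) → 'N' (finally) → 'G' (after the try/except). Output: TYNG

Answer: TYNG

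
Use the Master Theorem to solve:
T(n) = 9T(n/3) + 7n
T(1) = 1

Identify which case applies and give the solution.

a=9, b=3, f(n)=7n. log_3(9) = 2. Since c=1 < 2, Case 1 applies: T(n) = Θ(n^log_b(a)) = O(n^2).

Answer: O(n^2) - Case 1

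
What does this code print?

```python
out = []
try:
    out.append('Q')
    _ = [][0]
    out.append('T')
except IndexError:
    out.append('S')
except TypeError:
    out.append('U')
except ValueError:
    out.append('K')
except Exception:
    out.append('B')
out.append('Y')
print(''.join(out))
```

Execution trace: 'Q' (try body) → 'S' (except IndexError) → 'Y' (after the try/except). Output: QSY

Answer: QSY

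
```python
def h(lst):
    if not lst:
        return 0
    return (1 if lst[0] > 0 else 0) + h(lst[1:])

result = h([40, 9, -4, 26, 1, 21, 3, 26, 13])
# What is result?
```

Count of positive elements in [40, 9, -4, 26, 1, 21, 3, 26, 13] = 8

Answer: 8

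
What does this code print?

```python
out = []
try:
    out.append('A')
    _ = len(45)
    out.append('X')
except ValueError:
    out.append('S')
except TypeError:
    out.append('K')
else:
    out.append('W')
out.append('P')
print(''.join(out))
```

Execution trace: 'A' (try body) → 'K' (except TypeError) → 'P' (after the try/except). Output: AKP

Answer: AKP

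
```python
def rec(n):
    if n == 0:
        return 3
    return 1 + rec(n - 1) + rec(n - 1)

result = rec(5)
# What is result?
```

rec(n) = 1 + 2·rec(n-1), rec(0)=3. Closed form: (3+1)·2^5 - 1 = 127.

Answer: 127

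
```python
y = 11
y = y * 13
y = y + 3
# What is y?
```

Trace:
`y = 11` → y = 11
`y = y * 13` → y = 143
`y = y + 3` → y = 146
So y = 146

Answer: 146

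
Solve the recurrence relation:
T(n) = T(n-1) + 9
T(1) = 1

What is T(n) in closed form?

Unrolling: T(n) = T(1) + 9·(n-1) = 1 + 9(n-1) = 9n - 8.

Answer: T(n) = 9n - 8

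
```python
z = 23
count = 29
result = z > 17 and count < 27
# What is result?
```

Trace:
`z = 23` → z = 23
`count = 29` → count = 29
`result = z > 17 and count < 27` → result = False
So result = False

Answer: False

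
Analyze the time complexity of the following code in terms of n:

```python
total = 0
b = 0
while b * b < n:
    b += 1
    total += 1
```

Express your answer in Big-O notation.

Each loop level contributes: √n. Multiplying the contributions gives O(√n).

Answer: O(√n)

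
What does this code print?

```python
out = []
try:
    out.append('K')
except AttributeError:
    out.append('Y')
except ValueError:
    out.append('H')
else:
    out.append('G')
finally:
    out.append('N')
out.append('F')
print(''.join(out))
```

Execution trace: 'K' (try body, no exception) → 'G' (else) → 'N' (finally) → 'F' (after the try/except). Output: KGNF

Answer: KGNF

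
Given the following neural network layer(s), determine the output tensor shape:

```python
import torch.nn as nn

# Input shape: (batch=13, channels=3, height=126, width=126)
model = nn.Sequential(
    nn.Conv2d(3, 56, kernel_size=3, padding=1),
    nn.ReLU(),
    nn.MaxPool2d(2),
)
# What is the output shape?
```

Input: (13, 3, 126, 126) -> after Conv2d: (13, 56, 126, 126) -> after ReLU: (13, 56, 126, 126) -> Output: (13, 56, 63, 63)

Answer: (13, 56, 63, 63)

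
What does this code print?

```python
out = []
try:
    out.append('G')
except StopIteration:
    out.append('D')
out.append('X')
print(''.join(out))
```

Execution trace: 'G' (try body, no exception) → 'X' (after the try/except). Output: GX

Answer: GX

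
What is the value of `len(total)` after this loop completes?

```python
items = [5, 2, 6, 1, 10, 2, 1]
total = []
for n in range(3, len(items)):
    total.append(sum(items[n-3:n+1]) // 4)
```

Number of 4-element averages
`total` takes the values: [] → [3] → [3, 4] → [3, 4, 4] → [3, 4, 4, 3]
So `len(total)` = 4

Answer: 4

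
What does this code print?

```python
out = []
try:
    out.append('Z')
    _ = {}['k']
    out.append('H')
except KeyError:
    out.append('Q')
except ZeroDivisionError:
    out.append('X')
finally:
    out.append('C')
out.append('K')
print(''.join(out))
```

Execution trace: 'Z' (try body) → 'Q' (except KeyError) → 'C' (finally) → 'K' (after the try/except). Output: ZQCK

Answer: ZQCK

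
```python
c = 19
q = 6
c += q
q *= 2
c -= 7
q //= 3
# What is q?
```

Trace:
`c = 19` → c = 19
`q = 6` → q = 6
`c += q` → c = 25
`q *= 2` → q = 12
`c -= 7` → c = 18
`q //= 3` → q = 4
So q = 4

Answer: 4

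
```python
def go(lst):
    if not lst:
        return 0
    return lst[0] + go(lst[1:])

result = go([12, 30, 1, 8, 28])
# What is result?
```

12 + 30 + 1 + 8 + 28 + 0 = 79

Answer: 79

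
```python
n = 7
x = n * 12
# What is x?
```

Trace:
`n = 7` → n = 7
`x = n * 12` → x = 84
So x = 84

Answer: 84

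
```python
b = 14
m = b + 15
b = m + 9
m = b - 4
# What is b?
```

Trace:
`b = 14` → b = 14
`m = b + 15` → m = 29
`b = m + 9` → b = 38
`m = b - 4` → m = 34
So b = 38

Answer: 38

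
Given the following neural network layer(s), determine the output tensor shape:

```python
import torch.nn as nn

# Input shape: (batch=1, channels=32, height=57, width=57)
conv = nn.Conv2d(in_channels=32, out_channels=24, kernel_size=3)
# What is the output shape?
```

Input: (1, 32, 57, 57) -> Output: (1, 24, 55, 55)

Answer: (1, 24, 55, 55)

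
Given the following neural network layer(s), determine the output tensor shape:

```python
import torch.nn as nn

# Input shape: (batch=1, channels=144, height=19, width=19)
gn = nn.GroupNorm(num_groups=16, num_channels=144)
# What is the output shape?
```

Input: (1, 144, 19, 19) -> Output: (1, 144, 19, 19)

Answer: (1, 144, 19, 19)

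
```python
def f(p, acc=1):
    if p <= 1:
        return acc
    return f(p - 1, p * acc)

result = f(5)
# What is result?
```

Accumulator trace (n, acc): (5, 1) -> (4, 5) -> (3, 20) -> (2, 60) -> (1, 120) -> return 120

Answer: 120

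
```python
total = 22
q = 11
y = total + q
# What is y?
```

Trace:
`total = 22` → total = 22
`q = 11` → q = 11
`y = total + q` → y = 33
So y = 33

Answer: 33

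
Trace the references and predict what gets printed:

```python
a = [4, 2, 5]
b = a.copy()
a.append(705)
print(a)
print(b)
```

Key concept: list.copy() creates independent copy.
Step by step:
`a = [4, 2, 5]` → a = [4, 2, 5]
`b = a.copy()` → b = [4, 2, 5]
`a.append(705)` → a = [4, 2, 5, 705]
`print(a)` → prints [4, 2, 5, 705]
`print(b)` → prints [4, 2, 5]

Answer:
[4, 2, 5, 705]
[4, 2, 5]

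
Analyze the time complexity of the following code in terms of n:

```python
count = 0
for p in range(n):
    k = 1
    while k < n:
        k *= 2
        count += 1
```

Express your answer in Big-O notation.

Each loop level contributes: n × log n. Multiplying the contributions gives O(n log n).

Answer: O(n log n)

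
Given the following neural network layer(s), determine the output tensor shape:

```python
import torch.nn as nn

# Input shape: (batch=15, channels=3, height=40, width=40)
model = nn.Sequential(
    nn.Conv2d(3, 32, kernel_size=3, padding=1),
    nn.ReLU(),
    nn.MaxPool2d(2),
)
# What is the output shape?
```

Input: (15, 3, 40, 40) -> after Conv2d: (15, 32, 40, 40) -> after ReLU: (15, 32, 40, 40) -> Output: (15, 32, 20, 20)

Answer: (15, 32, 20, 20)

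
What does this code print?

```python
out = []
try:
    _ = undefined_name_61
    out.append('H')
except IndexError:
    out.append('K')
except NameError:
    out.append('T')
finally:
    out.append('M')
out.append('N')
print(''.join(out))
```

Execution trace: 'T' (except NameError) → 'M' (finally) → 'N' (after the try/except). Output: TMN

Answer: TMN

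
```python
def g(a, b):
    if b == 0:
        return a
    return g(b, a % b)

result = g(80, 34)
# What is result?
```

g(80, 34) -> g(34, 12) -> g(12, 10) -> g(10, 2) -> g(2, 0) -> 2

Answer: 2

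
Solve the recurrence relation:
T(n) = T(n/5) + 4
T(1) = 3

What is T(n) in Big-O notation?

Each step divides n by 5 and adds 4. After log_5(n) steps we reach T(1)=3. So T(n) = 4·log_5(n) + 3 = O(log n).

Answer: O(log n)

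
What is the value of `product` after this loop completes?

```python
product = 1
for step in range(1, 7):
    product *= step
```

6! = 720
`product` takes the values: 1 → 2 → 6 → 24 → 120 → 720

Answer: 720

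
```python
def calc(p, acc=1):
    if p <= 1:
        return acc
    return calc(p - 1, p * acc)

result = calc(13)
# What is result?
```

Accumulator trace (n, acc): (13, 1) -> (12, 13) -> (11, 156) -> (10, 1716) -> (9, 17160) -> (8, 154440) -> (7, 1235520) -> (6, 8648640) -> (5, 51891840) -> (4, 259459200) -> (3, 1037836800) -> (2, 3113510400) -> (1, 6227020800) -> return 6227020800

Answer: 6227020800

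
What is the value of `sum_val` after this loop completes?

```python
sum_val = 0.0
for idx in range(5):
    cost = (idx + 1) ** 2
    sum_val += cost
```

Sum of squared losses 1² + 2² + ... + 5²
`sum_val` takes the values: 0.0 → 1.0 → 5.0 → 14.0 → 30.0 → 55.0

Answer: 55.0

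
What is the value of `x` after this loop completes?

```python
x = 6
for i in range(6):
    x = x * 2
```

Multiply by 2, 6 times: 6 * 2^6 = 384
`x` takes the values: 6 → 12 → 24 → 48 → 96 → 192 → 384

Answer: 384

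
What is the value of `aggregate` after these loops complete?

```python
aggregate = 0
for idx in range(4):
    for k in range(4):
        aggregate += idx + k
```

Sum of all idx+k for idx,k in 4x4
`aggregate` takes the values: 0 → 1 → 3 → 6 → 7 → 9 → 12 → 16 → 18 → 21 → 25 → 30 → 33 → 37 → 42 → 48

Answer: 48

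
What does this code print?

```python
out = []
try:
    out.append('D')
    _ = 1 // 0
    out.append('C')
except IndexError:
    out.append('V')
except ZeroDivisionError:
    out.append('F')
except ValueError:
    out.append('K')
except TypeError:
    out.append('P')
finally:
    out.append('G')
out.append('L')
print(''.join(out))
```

Execution trace: 'D' (try body) → 'F' (except ZeroDivisionError) → 'G' (finally) → 'L' (after the try/except). Output: DFGL

Answer: DFGL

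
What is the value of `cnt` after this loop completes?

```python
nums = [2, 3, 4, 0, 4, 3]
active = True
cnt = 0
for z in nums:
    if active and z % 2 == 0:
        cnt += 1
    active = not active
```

Count even values at even positions
`cnt` takes the values: 0 → 1 → 2 → 3

Answer: 3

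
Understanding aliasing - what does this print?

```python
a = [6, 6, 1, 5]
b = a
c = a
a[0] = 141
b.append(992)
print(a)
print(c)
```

Key concept: multiple aliases.
Step by step:
`a = [6, 6, 1, 5]` → a = [6, 6, 1, 5]
`b = a` → b = [6, 6, 1, 5] (same object as a)
`c = a` → c = [6, 6, 1, 5] (same object as a, b)
`a[0] = 141` → a = [141, 6, 1, 5] (same object as b, c); b = [141, 6, 1, 5] (same object as a, c); c = [141, 6, 1, 5] (same object as a, b)
`b.append(992)` → a = [141, 6, 1, 5, 992] (same object as b, c); b = [141, 6, 1, 5, 992] (same object as a, c); c = [141, 6, 1, 5, 992] (same object as a, b)
`print(a)` → prints [141, 6, 1, 5, 992]
`print(c)` → prints [141, 6, 1, 5, 992]

Answer:
[141, 6, 1, 5, 992]
[141, 6, 1, 5, 992]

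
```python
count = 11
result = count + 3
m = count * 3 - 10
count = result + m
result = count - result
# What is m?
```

Trace:
`count = 11` → count = 11
`result = count + 3` → result = 14
`m = count * 3 - 10` → m = 23
`count = result + m` → count = 37
`result = count - result` → result = 23
So m = 23

Answer: 23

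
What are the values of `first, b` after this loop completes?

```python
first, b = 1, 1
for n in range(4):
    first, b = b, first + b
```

Fibonacci: after 4 iterations
`first, b` takes the values: (1, 1) → (1, 2) → (2, 3) → (3, 5) → (5, 8)

Answer: 5, 8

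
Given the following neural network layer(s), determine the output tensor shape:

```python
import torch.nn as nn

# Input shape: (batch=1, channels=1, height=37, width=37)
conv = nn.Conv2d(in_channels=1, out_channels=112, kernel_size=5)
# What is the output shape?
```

Input: (1, 1, 37, 37) -> Output: (1, 112, 33, 33)

Answer: (1, 112, 33, 33)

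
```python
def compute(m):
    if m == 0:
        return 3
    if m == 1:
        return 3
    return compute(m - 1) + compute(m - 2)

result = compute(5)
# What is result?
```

Build up from base cases: compute(0)=3, compute(1)=3, compute(2)=6, compute(3)=9, compute(4)=15, compute(5)=24

Answer: 24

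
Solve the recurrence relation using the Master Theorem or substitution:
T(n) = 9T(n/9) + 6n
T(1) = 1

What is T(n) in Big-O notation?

By Master Theorem: a=9, b=9, f(n)=6n. Since log_9(9) = 1 and f(n) = Θ(n^1), Case 2 applies. T(n) = O(n log n).

Answer: O(n log n)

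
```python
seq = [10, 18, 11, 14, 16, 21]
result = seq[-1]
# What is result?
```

Trace:
`seq = [10, 18, 11, 14, 16, 21]` → seq = [10, 18, 11, 14, 16, 21]
`result = seq[-1]` → result = 21
So result = 21

Answer: 21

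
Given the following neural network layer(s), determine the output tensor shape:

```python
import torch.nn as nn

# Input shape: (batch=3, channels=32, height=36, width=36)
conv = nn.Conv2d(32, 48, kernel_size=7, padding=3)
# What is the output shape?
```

Input: (3, 32, 36, 36) -> Output: (3, 48, 36, 36)

Answer: (3, 48, 36, 36)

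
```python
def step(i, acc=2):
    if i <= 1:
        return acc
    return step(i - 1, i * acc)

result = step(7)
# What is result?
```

Accumulator trace (n, acc): (7, 2) -> (6, 14) -> (5, 84) -> (4, 420) -> (3, 1680) -> (2, 5040) -> (1, 10080) -> return 10080

Answer: 10080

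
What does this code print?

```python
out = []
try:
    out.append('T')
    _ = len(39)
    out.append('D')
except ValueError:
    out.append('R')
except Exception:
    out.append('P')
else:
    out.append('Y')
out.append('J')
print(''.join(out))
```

Execution trace: 'T' (try body) → 'P' (except Exception) → 'J' (after the try/except). Output: TPJ

Answer: TPJ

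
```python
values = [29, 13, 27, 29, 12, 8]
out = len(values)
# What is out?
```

Trace:
`values = [29, 13, 27, 29, 12, 8]` → values = [29, 13, 27, 29, 12, 8]
`out = len(values)` → out = 6
So out = 6

Answer: 6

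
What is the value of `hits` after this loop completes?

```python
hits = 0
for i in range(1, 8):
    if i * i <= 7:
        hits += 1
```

Count numbers where i² ≤ 7
`hits` takes the values: 0 → 1 → 2

Answer: 2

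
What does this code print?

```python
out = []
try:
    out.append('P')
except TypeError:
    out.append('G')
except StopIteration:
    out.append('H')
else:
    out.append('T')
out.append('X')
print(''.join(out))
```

Execution trace: 'P' (try body, no exception) → 'T' (else) → 'X' (after the try/except). Output: PTX

Answer: PTX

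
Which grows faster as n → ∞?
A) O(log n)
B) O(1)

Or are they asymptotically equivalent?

O(log n) vs O(1): Higher order terms dominate.

Answer: A) O(log n) grows faster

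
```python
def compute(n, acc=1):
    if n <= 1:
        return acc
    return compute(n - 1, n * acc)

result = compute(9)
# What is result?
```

Accumulator trace (n, acc): (9, 1) -> (8, 9) -> (7, 72) -> (6, 504) -> (5, 3024) -> (4, 15120) -> (3, 60480) -> (2, 181440) -> (1, 362880) -> return 362880

Answer: 362880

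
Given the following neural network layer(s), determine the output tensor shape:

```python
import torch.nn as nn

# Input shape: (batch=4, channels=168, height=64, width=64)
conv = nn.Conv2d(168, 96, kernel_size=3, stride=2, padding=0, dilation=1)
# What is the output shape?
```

Input: (4, 168, 64, 64) -> Output: (4, 96, 31, 31)

Answer: (4, 96, 31, 31)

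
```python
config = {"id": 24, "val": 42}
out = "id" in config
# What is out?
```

Trace:
`config = {"id": 24, "val": 42}` → config = {'id': 24, 'val': 42}
`out = "id" in config` → out = True
So out = True

Answer: True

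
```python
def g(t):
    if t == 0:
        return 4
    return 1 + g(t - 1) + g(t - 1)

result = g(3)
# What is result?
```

g(t) = 1 + 2·g(t-1), g(0)=4. Closed form: (4+1)·2^3 - 1 = 39.

Answer: 39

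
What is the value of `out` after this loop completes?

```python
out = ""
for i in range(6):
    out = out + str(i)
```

Concatenate digits 0 to 5
`out` takes the values: "" → "0" → "01" → "012" → "0123" → "01234" → "012345"

Answer: "012345"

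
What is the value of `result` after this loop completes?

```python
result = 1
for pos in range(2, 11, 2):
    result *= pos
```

Product of even numbers 2 to 10
`result` takes the values: 1 → 2 → 8 → 48 → 384 → 3840

Answer: 3840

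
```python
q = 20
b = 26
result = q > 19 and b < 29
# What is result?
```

Trace:
`q = 20` → q = 20
`b = 26` → b = 26
`result = q > 19 and b < 29` → result = True
So result = True

Answer: True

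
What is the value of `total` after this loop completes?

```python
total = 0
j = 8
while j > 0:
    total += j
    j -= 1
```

Sum 8 down to 1
`total` takes the values: 0 → 8 → 15 → 21 → 26 → 30 → 33 → 35 → 36

Answer: 36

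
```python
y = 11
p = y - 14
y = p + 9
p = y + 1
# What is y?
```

Trace:
`y = 11` → y = 11
`p = y - 14` → p = -3
`y = p + 9` → y = 6
`p = y + 1` → p = 7
So y = 6

Answer: 6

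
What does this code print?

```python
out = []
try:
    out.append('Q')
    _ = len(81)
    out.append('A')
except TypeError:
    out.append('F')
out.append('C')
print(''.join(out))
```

Execution trace: 'Q' (try body) → 'F' (except TypeError) → 'C' (after the try/except). Output: QFC

Answer: QFC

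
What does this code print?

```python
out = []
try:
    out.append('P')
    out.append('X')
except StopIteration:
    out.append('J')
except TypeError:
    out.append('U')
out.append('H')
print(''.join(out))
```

Execution trace: 'P' (try body) → 'X' (try body, no exception) → 'H' (after the try/except). Output: PXH

Answer: PXH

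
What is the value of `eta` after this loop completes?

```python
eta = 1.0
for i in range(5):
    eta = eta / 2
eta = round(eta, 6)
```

Halving LR 5 times: 1 / 2^5
`eta` takes the values: 1.0 → 0.5 → 0.25 → 0.125 → 0.0625 → 0.03125

Answer: 0.03125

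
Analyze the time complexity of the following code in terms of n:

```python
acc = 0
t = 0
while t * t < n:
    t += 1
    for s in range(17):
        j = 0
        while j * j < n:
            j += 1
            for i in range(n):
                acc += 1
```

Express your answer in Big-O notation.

Each loop level contributes: √n × 1 × √n × n. Multiplying the contributions gives O(n^2).

Answer: O(n^2)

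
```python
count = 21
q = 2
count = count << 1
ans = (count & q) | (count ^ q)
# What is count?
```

Trace:
`count = 21` → count = 21
`q = 2` → q = 2
`count = count << 1` → count = 42
`ans = (count & q) | (count ^ q)` → ans = 42
So count = 42

Answer: 42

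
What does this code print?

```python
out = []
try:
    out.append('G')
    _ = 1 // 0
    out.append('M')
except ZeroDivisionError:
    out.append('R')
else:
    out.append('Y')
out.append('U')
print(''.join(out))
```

Execution trace: 'G' (try body) → 'R' (except ZeroDivisionError) → 'U' (after the try/except). Output: GRU

Answer: GRU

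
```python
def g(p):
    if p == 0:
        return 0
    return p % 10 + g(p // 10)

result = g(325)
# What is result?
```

Sum of digits of 325: 5 + 2 + 3 = 10

Answer: 10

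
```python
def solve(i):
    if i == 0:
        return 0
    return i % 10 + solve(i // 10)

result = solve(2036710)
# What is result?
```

Sum of digits of 2036710: 0 + 1 + 7 + 6 + 3 + 0 + 2 = 19

Answer: 19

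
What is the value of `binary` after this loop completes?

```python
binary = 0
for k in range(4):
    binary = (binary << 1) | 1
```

Build 4 consecutive 1-bits: 0b1111
`binary` takes the values: 0 → 1 → 3 → 7 → 15

Answer: 15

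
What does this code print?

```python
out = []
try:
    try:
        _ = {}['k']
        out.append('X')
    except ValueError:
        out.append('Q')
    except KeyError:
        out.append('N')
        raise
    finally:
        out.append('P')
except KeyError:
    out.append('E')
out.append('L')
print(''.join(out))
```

Execution trace: 'N' (inner except KeyError) → 'P' (inner finally) → 'E' (outer except KeyError) → 'L' (after the try/except). Output: NPEL

Answer: NPEL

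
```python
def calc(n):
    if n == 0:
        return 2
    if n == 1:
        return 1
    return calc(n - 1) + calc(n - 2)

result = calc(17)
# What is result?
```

Build up from base cases: calc(0)=2, calc(1)=1, calc(2)=3, calc(3)=4, calc(4)=7, calc(5)=11, calc(6)=18, ..., calc(17)=3571

Answer: 3571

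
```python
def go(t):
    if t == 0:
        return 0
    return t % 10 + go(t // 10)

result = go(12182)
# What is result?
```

Sum of digits of 12182: 2 + 8 + 1 + 2 + 1 = 14

Answer: 14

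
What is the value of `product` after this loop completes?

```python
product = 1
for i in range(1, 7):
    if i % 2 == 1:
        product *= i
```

Product of odd numbers 1 to 6
`product` takes the values: 1 → 3 → 15

Answer: 15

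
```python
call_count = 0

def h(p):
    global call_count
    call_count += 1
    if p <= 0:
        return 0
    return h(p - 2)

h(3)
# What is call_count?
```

Linear recursion stepping by 2: 3 calls from p=3 down to ≤0.

Answer: 3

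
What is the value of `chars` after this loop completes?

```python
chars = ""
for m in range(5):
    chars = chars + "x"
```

Repeat 'x' 5 times
`chars` takes the values: "" → "x" → "xx" → "xxx" → "xxxx" → "xxxxx"

Answer: "xxxxx"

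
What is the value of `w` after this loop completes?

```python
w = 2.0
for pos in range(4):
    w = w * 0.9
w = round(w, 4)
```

Exponential decay: 2.0 * 0.9^4
`w` takes the values: 2.0 → 1.8 → 1.62 → 1.458 → 1.3122

Answer: 1.3122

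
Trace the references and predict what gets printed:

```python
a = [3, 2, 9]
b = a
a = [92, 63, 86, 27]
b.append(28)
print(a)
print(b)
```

Key concept: rebinding vs mutation: a is rebound to a new list, b still points at the original.
Step by step:
`a = [3, 2, 9]` → a = [3, 2, 9]
`b = a` → b = [3, 2, 9] (same object as a)
`a = [92, 63, 86, 27]` → a = [92, 63, 86, 27]
`b.append(28)` → b = [3, 2, 9, 28]
`print(a)` → prints [92, 63, 86, 27]
`print(b)` → prints [3, 2, 9, 28]

Answer:
[92, 63, 86, 27]
[3, 2, 9, 28]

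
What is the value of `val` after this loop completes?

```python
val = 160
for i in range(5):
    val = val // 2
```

Halve 5 times: 160 // 2^5 = 5
`val` takes the values: 160 → 80 → 40 → 20 → 10 → 5

Answer: 5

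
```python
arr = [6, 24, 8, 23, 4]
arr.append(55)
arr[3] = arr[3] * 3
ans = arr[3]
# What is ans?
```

Trace:
`arr = [6, 24, 8, 23, 4]` → arr = [6, 24, 8, 23, 4]
`arr.append(55)` → arr = [6, 24, 8, 23, 4, 55]
`arr[3] = arr[3] * 3` → arr = [6, 24, 8, 69, 4, 55]
`ans = arr[3]` → ans = 69
So ans = 69

Answer: 69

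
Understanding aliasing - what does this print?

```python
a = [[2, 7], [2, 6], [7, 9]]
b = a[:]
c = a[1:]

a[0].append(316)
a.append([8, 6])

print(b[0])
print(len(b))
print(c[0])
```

Key concept: slice with nested mutation.
Step by step:
`a = [[2, 7], [2, 6], [7, 9]]` → a = [[2, 7], [2, 6], [7, 9]]
`b = a[:]` → b = [[2, 7], [2, 6], [7, 9]]
`c = a[1:]` → c = [[2, 6], [7, 9]]
`a[0].append(316)` → a = [[2, 7, 316], [2, 6], [7, 9]]; b = [[2, 7, 316], [2, 6], [7, 9]]
`a.append([8, 6])` → a = [[2, 7, 316], [2, 6], [7, 9], [8, 6]]
`print(b[0])` → prints [2, 7, 316]
`print(len(b))` → prints 3
`print(c[0])` → prints [2, 6]

Answer:
[2, 7, 316]
3
[2, 6]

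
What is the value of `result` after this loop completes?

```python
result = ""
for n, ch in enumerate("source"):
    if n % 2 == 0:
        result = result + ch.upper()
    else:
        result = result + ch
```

Uppercase even positions in 'source'
`result` takes the values: "" → "S" → "So" → "SoU" → "SoUr" → "SoUrC" → "SoUrCe"

Answer: "SoUrCe"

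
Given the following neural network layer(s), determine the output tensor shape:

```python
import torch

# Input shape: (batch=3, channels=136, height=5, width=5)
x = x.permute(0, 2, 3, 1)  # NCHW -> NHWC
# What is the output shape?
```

Input: (3, 136, 5, 5) -> Output: (3, 5, 5, 136)

Answer: (3, 5, 5, 136)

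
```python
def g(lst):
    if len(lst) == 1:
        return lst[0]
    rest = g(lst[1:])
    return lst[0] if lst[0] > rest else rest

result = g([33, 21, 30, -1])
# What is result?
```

Recursive max over [33, 21, 30, -1] = 33

Answer: 33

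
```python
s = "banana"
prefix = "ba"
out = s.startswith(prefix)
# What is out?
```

Trace:
`s = "banana"` → s = 'banana'
`prefix = "ba"` → prefix = 'ba'
`out = s.startswith(prefix)` → out = True
So out = True

Answer: True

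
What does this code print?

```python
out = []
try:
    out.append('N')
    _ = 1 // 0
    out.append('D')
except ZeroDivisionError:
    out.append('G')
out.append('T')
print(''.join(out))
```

Execution trace: 'N' (try body) → 'G' (except ZeroDivisionError) → 'T' (after the try/except). Output: NGT

Answer: NGT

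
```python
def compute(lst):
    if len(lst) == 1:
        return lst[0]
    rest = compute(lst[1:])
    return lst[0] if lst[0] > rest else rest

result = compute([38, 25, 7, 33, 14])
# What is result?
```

Recursive max over [38, 25, 7, 33, 14] = 38

Answer: 38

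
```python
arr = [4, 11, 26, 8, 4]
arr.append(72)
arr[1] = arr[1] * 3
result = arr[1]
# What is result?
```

Trace:
`arr = [4, 11, 26, 8, 4]` → arr = [4, 11, 26, 8, 4]
`arr.append(72)` → arr = [4, 11, 26, 8, 4, 72]
`arr[1] = arr[1] * 3` → arr = [4, 33, 26, 8, 4, 72]
`result = arr[1]` → result = 33
So result = 33

Answer: 33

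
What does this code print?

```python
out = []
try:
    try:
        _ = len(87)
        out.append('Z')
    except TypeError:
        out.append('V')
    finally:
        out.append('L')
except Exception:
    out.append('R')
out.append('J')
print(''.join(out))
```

Execution trace: 'V' (inner except TypeError) → 'L' (inner finally) → 'J' (after the try/except). Output: VLJ

Answer: VLJ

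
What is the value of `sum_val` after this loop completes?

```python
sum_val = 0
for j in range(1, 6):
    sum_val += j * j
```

Sum of squares 1² to 5² = 55
`sum_val` takes the values: 0 → 1 → 5 → 14 → 30 → 55

Answer: 55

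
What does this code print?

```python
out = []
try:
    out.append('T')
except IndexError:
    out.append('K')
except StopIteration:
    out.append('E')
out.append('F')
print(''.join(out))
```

Execution trace: 'T' (try body, no exception) → 'F' (after the try/except). Output: TF

Answer: TF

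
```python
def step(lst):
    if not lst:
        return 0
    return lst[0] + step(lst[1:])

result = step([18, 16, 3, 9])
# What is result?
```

18 + 16 + 3 + 9 + 0 = 46

Answer: 46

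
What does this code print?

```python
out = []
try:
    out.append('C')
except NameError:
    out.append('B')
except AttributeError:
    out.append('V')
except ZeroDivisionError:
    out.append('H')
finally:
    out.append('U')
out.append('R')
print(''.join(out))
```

Execution trace: 'C' (try body, no exception) → 'U' (finally) → 'R' (after the try/except). Output: CUR

Answer: CUR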